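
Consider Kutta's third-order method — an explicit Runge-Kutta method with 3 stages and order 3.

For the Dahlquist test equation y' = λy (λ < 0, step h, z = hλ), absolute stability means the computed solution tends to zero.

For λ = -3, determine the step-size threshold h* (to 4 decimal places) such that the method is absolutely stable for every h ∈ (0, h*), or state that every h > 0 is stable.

(-2.5127,0); λ=-3 ⇒ h* = 0.8376.

Test eqn y'=λy, z=hλ:
  order 3, 3-stage ⇒ R(z)=1+z+z^2/2+z^3/6
  (e.g. R(-1.59)=0.00410, |R|=0.00410)

Need |R(x)|<1, x<0.
x=-1.59: |R|=0.0041
|R(-2.47)|=0.9311 |R(-2.2)|=0.5547 |R(-0.52)|=0.5918
Bisect:
  x_lo=-3.2453 |R|=2.6757  x_hi=-0.0968 |R|=0.9077
  mid=-1.67103 |R|=0.05254 →hi
  mid=-2.45814 |R|=0.91245 →hi
  mid=-2.85170 |R|=1.65070 →lo
  mid=-2.65492 |R|=1.24953 →lo
  mid=-2.55653 |R|=1.07346 →lo
  mid=-2.50734 |R|=0.99113 →hi
  mid=-2.53193 |R|=1.03183 →lo
  mid=-2.51964 |R|=1.01136 →lo
  mid=-2.51349 |R|=1.00122 →lo
  mid=-2.51041 |R|=0.99617 →hi
  ...
  [-2.51291,-2.51272] ⇒ x*=-2.5127
Interval (-2.5127, 0).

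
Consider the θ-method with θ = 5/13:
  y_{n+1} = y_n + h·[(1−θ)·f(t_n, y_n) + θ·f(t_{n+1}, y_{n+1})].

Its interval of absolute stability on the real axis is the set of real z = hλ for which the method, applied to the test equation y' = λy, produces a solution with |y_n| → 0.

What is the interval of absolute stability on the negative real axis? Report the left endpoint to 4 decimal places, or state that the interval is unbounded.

On y'=λy, z=hλ:
  y_{n+1} = y_n + z·[8/13·y_n + 5/13·y_{n+1}] ⇒ (1 − 5/13z)y_{n+1} = (1 + 8/13z)y_n
  Hence R(z) = (1 + 8/13z)/(1 − 5/13z).

Solve |R(x)|<1 on ℝ⁻.
x=-1.13: |R|=0.2123
R=−1: 1+8/13x = −1+5/13x ⇒ -3/13x=2 ⇒ x=2/(-3/13)=-8.6667
Confirm numerically:
  x=-7.513: |R|=0.93155 <1
  x=-4.218: |R|=0.60851 <1
  x=-3.538: |R|=0.49866 <1
  x=-9.003: |R|=1.01739 >1
  x=-8.983: |R|=1.01639 >1
  x=-8.822: |R|=1.00816 >1
Stable set (-8.6667, 0).

z∈(-8.6667,0).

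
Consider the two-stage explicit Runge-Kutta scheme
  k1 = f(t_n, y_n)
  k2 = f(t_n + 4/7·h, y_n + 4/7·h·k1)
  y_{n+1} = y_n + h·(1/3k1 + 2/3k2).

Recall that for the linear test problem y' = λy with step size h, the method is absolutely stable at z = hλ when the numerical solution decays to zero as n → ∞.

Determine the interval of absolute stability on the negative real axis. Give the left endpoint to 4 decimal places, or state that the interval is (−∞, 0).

z∈(-2.6250,0).

On y'=λy, z=hλ:
  k1=λy_n ⇒ h·k1=z·y_n;  k2=λ(1+4/7z)y_n ⇒ h·k2=z(1+4/7z)y_n
  y_{n+1}/y_n = 1 + 1/3z + 2/3z(1+4/7z) = 1 + z + 8/21z²
  Hence R(z) = 1 + z + 8/21z².

Find x<0 with |R(x)|<1.
x=-0.61: |R|=0.5318
R=1: x+8/21x²=0 ⇒ x=−21/8=-2.6250; min R=1−1/(4·8/21)=0.3438>−1
Confirm numerically:
  x=-2.126: |R|=0.59586 <1
  x=-1.234: |R|=0.34610 <1
  x=-1.225: |R|=0.34667 <1
  x=-2.988: |R|=1.41320 >1
  x=-2.854: |R|=1.24898 >1
  x=-2.798: |R|=1.18440 >1
Stable set (-2.6250, 0).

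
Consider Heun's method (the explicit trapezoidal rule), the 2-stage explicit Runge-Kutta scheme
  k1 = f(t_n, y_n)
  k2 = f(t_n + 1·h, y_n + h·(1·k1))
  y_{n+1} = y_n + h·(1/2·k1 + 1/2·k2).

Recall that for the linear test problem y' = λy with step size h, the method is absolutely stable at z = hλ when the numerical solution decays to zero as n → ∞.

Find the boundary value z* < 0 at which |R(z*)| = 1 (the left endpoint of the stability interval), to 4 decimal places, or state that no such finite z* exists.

Test eqn y'=λy, z=hλ:
  order 2, 2-stage ⇒ R(z)=1+z+z^2/2
  (e.g. R(-0.34)=0.71780, |R|=0.71780)

Boundary: |R(x)|=1, x<0.
x=-0.34: |R|=0.7178
|R(-1.86)|=0.8698 |R(-1.85)|=0.8613 |R(-1.25)|=0.5312
Bisect:
  x_lo=-2.7027 |R|=1.9496  x_hi=-0.1097 |R|=0.8964
  mid=-1.40618 |R|=0.58249 →hi
  mid=-2.05444 |R|=1.05592 →lo
  mid=-1.73031 |R|=0.76667 →hi
  mid=-1.89237 |R|=0.89816 →hi
  mid=-1.97340 |R|=0.97376 →hi
  mid=-2.01392 |R|=1.01402 →lo
  mid=-1.99366 |R|=0.99368 →hi
  ...
  [-2.00015,-1.99999] ⇒ x*=-2.0000
Interval (-2.0000, 0).

z* = -2.0000.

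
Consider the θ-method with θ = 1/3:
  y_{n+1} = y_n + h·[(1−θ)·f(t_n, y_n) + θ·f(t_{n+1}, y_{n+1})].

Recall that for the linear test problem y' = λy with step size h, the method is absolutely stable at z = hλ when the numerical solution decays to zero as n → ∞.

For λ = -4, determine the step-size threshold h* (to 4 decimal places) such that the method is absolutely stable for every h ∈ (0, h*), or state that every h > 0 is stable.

(-6.0000,0); λ=-4 ⇒ h* = (6)/4 = 1.5000.

Set f=λy, z=hλ:
  y_{n+1} = y_n + z·[2/3·y_n + 1/3·y_{n+1}] ⇒ (1 − 1/3z)y_{n+1} = (1 + 2/3z)y_n
  R(z) = (1 + 2/3z)/(1 − 1/3z).

Boundary: |R(x)|=1, x<0.
x=-0.41: |R|=0.6393
R=−1: 1+2/3x = −1+1/3x ⇒ -1/3x=2 ⇒ x=2/(-1/3)=-6.0000
Confirm numerically:
  x=-4.099: |R|=0.73222 <1
  x=-3.835: |R|=0.68325 <1
  x=-3.572: |R|=0.63055 <1
  x=-3.327: |R|=0.57752 <1
  x=-6.480: |R|=1.05063 >1
  x=-6.353: |R|=1.03774 >1
  x=-6.236: |R|=1.02555 >1
Stable set (-6.0000, 0).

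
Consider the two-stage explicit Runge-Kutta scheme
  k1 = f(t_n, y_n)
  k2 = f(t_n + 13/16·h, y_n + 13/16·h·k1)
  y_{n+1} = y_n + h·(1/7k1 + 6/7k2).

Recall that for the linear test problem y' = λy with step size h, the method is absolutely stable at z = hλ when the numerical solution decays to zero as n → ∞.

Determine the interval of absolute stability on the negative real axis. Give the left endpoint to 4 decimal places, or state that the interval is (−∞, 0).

z∈(-1.4359,0).

On y'=λy, z=hλ:
  k1=λy_n ⇒ h·k1=z·y_n;  k2=λ(1+13/16z)y_n ⇒ h·k2=z(1+13/16z)y_n
  y_{n+1}/y_n = 1 + 1/7z + 6/7z(1+13/16z) = 1 + z + 39/56z²
  ⇒ R(z) = 1 + z + 39/56z².

Need |R(x)|<1, x<0.
x=-1.26: |R|=0.8456
R=1: x+39/56x²=0 ⇒ x=−56/39=-1.4359; min R=1−1/(4·39/56)=0.6410>−1
Confirm numerically:
  x=-0.838: |R|=0.65106 <1
  x=-0.796: |R|=0.64527 <1
  x=-0.706: |R|=0.64113 <1
  x=-1.799: |R|=1.45492 >1
  x=-1.664: |R|=1.26434 >1
  x=-1.633: |R|=1.22416 >1
Interval (-1.4359, 0).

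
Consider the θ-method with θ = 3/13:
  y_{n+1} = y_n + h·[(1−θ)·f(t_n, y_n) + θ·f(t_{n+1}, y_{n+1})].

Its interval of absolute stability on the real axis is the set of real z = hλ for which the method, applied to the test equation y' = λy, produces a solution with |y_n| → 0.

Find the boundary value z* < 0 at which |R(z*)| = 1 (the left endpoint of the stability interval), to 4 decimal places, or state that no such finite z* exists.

With y'=λy (z=hλ):
  y_{n+1} = y_n + z·[10/13·y_n + 3/13·y_{n+1}] ⇒ (1 − 3/13z)y_{n+1} = (1 + 10/13z)y_n
  R(z) = (1 + 10/13z)/(1 − 3/13z).

Need |R(x)|<1, x<0.
x=-1.22: |R|=0.0480
R=−1: 1+10/13x = −1+3/13x ⇒ -7/13x=2 ⇒ x=2/(-7/13)=-3.7143
Confirm numerically:
  x=-3.545: |R|=0.94986 <1
  x=-2.210: |R|=0.46358 <1
  x=-2.063: |R|=0.39762 <1
  x=-2.041: |R|=0.38749 <1
  x=-4.076: |R|=1.10036 >1
  x=-3.934: |R|=1.06201 >1
Interval (-3.7143, 0).

z* = -3.7143.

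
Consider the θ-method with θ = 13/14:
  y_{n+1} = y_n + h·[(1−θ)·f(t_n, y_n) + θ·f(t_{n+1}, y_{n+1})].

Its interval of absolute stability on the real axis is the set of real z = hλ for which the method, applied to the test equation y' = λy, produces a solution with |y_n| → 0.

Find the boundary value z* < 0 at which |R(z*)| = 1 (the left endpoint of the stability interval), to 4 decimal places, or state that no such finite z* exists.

Test eqn y'=λy, z=hλ:
  y_{n+1} = y_n + z·[1/14·y_n + 13/14·y_{n+1}] ⇒ (1 − 13/14z)y_{n+1} = (1 + 1/14z)y_n
  R(z) = (1 + 1/14z)/(1 − 13/14z).

Solve |R(x)|<1 on ℝ⁻.
x=-0.88: |R|=0.5157
x=-2: |R|=0.3000
x=-10: |R|=0.0278
x=-100: |R|=0.0654
θ=13/14≥1/2 ⇒ |1+1/14x|<|1−13/14x| ∀x<0 ⇒ interval (−∞,0).

unbounded; (−∞, 0).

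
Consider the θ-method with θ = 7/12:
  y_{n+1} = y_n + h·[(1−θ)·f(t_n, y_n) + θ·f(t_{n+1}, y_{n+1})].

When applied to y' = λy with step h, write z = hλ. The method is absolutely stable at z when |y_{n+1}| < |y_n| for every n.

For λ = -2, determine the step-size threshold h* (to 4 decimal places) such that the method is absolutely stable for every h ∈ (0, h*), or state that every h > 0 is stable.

With y'=λy (z=hλ):
  y_{n+1} = y_n + z·[5/12·y_n + 7/12·y_{n+1}] ⇒ (1 − 7/12z)y_{n+1} = (1 + 5/12z)y_n
  ⇒ R(z) = (1 + 5/12z)/(1 − 7/12z).

Find x<0 with |R(x)|<1.
x=-0.72: |R|=0.4930
x=-2: |R|=0.0769
x=-10: |R|=0.4634
x=-100: |R|=0.6854
θ=7/12≥1/2 ⇒ |1+5/12x|<|1−7/12x| ∀x<0 ⇒ unbounded interval.

interval (−∞, 0). Any h>0 works for λ=-2.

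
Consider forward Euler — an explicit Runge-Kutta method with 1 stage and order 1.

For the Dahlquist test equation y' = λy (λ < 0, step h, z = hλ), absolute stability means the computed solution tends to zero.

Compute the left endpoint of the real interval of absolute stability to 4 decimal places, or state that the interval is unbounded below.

On y'=λy, z=hλ:
  order 1, 1-stage ⇒ R(z)=1+z
  (e.g. R(-1.66)=-0.66000, |R|=0.66000)

Boundary: |R(x)|=1, x<0.
x=-1.66: |R|=0.6600
|R(-2.03)|=1.0300 |R(-1.86)|=0.8600 |R(-1.24)|=0.2400
Bisect:
  x_lo=-2.3404 |R|=1.3404  x_hi=-0.1694 |R|=0.8306
  mid=-1.25489 |R|=0.25489 →hi
  mid=-1.79764 |R|=0.79764 →hi
  mid=-2.06901 |R|=1.06901 →lo
  mid=-1.93333 |R|=0.93333 →hi
  mid=-2.00117 |R|=1.00117 →lo
  mid=-1.96725 |R|=0.96725 →hi
  mid=-1.98421 |R|=0.98421 →hi
  ...
  [-2.00011,-1.99998] ⇒ x*=-2.0000
Interval (-2.0000, 0).

z* = -2.0000.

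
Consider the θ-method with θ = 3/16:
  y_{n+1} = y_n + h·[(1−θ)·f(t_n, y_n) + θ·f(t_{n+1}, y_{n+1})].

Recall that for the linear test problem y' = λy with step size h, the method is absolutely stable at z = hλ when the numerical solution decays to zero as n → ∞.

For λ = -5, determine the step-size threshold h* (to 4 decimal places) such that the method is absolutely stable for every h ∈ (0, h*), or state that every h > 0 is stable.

(-3.2000,0); λ=-5 ⇒ h* = (16/5)/5 = 0.6400.

With y'=λy (z=hλ):
  y_{n+1} = y_n + z·[13/16·y_n + 3/16·y_{n+1}] ⇒ (1 − 3/16z)y_{n+1} = (1 + 13/16z)y_n
  so R(z) = (1 + 13/16z)/(1 − 3/16z).

Find x<0 with |R(x)|<1.
x=-0.85: |R|=0.2668
R=−1: 1+13/16x = −1+3/16x ⇒ -5/8x=2 ⇒ x=2/(-5/8)=-3.2000
Confirm numerically:
  x=-2.589: |R|=0.74292 <1
  x=-2.086: |R|=0.49951 <1
  x=-1.772: |R|=0.33008 <1
  x=-1.558: |R|=0.20577 <1
  x=-3.661: |R|=1.17085 >1
  x=-3.623: |R|=1.15743 >1
  x=-3.254: |R|=1.02096 >1
Interval (-3.2000, 0).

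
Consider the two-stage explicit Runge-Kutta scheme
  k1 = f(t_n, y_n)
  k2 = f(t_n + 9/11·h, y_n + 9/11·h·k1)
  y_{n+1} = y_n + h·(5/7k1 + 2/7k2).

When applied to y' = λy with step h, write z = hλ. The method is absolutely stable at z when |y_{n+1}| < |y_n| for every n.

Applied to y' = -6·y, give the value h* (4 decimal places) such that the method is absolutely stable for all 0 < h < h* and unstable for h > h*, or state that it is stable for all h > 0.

(-4.2778,0); λ=-6 ⇒ h* = (77/18)/6 = 0.7130.

With y'=λy (z=hλ):
  k1=λy_n ⇒ h·k1=z·y_n;  k2=λ(1+9/11z)y_n ⇒ h·k2=z(1+9/11z)y_n
  y_{n+1}/y_n = 1 + 5/7z + 2/7z(1+9/11z) = 1 + z + 18/77z²
  R(z) = 1 + z + 18/77z².

Need |R(x)|<1, x<0.
x=-1.63: |R|=0.0089
R=1: x+18/77x²=0 ⇒ x=−77/18=-4.2778; min R=1−1/(4·18/77)=-0.0694>−1
Confirm numerically:
  x=-3.574: |R|=0.41201 <1
  x=-3.354: |R|=0.27571 <1
  x=-2.590: |R|=0.02187 <1
  x=-1.917: |R|=0.05794 <1
  x=-4.792: |R|=1.57604 >1
  x=-4.384: |R|=1.10886 >1
Stable set (-4.2778, 0).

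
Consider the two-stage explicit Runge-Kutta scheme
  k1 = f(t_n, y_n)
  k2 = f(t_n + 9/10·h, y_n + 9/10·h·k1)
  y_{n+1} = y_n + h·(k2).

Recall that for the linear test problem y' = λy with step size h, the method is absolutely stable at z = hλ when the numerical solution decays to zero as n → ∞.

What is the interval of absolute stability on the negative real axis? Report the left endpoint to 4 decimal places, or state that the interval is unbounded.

z∈(-1.1111,0).

On y'=λy, z=hλ:
  k1=λy_n ⇒ h·k1=z·y_n;  k2=λ(1+9/10z)y_n ⇒ h·k2=z(1+9/10z)y_n
  y_{n+1}/y_n = 1 + z(1+9/10z) = 1 + z + 9/10z²
  ⇒ R(z) = 1 + z + 9/10z².

Solve |R(x)|<1 on ℝ⁻.
x=-1.14: |R|=1.0296
R=1: x+9/10x²=0 ⇒ x=−10/9=-1.1111; min R=1−1/(4·9/10)=0.7222>−1
Confirm numerically:
  x=-0.899: |R|=0.82838 <1
  x=-0.849: |R|=0.79972 <1
  x=-0.747: |R|=0.75521 <1
  x=-0.527: |R|=0.72296 <1
  x=-1.556: |R|=1.62302 >1
  x=-1.435: |R|=1.41830 >1
Interval (-1.1111, 0).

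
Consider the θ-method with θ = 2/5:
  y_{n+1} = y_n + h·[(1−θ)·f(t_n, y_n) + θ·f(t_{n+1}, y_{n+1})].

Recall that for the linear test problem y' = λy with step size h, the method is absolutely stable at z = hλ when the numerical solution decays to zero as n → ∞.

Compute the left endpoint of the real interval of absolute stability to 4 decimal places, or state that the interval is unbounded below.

left endpoint -10.0000.

Set f=λy, z=hλ:
  y_{n+1} = y_n + z·[3/5·y_n + 2/5·y_{n+1}] ⇒ (1 − 2/5z)y_{n+1} = (1 + 3/5z)y_n
  ⇒ R(z) = (1 + 3/5z)/(1 − 2/5z).

Boundary: |R(x)|=1, x<0.
x=-1.45: |R|=0.0823
R=−1: 1+3/5x = −1+2/5x ⇒ -1/5x=2 ⇒ x=2/(-1/5)=-10.0000
Confirm numerically:
  x=-8.806: |R|=0.94720 <1
  x=-8.047: |R|=0.90741 <1
  x=-4.490: |R|=0.60587 <1
  x=-10.571: |R|=1.02184 >1
  x=-10.536: |R|=1.02056 >1
  x=-10.426: |R|=1.01648 >1
So |R|<1 on (-10.0000, 0).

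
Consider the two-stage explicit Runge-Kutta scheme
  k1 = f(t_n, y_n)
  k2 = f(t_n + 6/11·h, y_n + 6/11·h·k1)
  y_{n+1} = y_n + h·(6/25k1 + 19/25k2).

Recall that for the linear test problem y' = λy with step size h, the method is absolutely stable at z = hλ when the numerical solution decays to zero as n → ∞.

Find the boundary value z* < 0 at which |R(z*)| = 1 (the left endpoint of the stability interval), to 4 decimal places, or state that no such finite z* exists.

left endpoint -2.4123.

With y'=λy (z=hλ):
  k1=λy_n ⇒ h·k1=z·y_n;  k2=λ(1+6/11z)y_n ⇒ h·k2=z(1+6/11z)y_n
  y_{n+1}/y_n = 1 + 6/25z + 19/25z(1+6/11z) = 1 + z + 114/275z²
  so R(z) = 1 + z + 114/275z².

Find x<0 with |R(x)|<1.
x=-0.91: |R|=0.4333
R=1: x+114/275x²=0 ⇒ x=−275/114=-2.4123; min R=1−1/(4·114/275)=0.3969>−1
Confirm numerically:
  x=-1.625: |R|=0.46966 <1
  x=-1.574: |R|=0.45303 <1
  x=-1.380: |R|=0.40946 <1
  x=-1.160: |R|=0.39781 <1
  x=-2.869: |R|=1.54319 >1
  x=-2.569: |R|=1.16690 >1
  x=-2.532: |R|=1.12566 >1
Interval (-2.4123, 0).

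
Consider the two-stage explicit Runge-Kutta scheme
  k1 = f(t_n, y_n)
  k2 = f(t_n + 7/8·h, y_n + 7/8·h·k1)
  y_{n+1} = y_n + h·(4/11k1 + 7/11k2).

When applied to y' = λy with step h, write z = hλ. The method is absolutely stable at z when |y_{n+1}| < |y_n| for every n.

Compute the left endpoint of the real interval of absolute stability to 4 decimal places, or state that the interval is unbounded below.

z* = -1.7959.

Test eqn y'=λy, z=hλ:
  k1=λy_n ⇒ h·k1=z·y_n;  k2=λ(1+7/8z)y_n ⇒ h·k2=z(1+7/8z)y_n
  y_{n+1}/y_n = 1 + 4/11z + 7/11z(1+7/8z) = 1 + z + 49/88z²
  so R(z) = 1 + z + 49/88z².

Boundary: |R(x)|=1, x<0.
x=-0.54: |R|=0.6224
R=1: x+49/88x²=0 ⇒ x=−88/49=-1.7959; min R=1−1/(4·49/88)=0.5510>−1
Confirm numerically:
  x=-1.711: |R|=0.91910 <1
  x=-0.904: |R|=0.55104 <1
  x=-0.724: |R|=0.56787 <1
  x=-2.373: |R|=1.76252 >1
  x=-2.330: |R|=1.69291 >1
  x=-1.947: |R|=1.16379 >1
Interval (-1.7959, 0).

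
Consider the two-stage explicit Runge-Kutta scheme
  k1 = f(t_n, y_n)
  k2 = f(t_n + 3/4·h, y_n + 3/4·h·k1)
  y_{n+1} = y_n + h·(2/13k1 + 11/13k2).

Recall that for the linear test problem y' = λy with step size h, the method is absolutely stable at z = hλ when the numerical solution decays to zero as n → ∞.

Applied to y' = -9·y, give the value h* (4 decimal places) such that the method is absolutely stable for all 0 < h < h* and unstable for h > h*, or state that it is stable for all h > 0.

(-1.5758,0); λ=-9 ⇒ h* = (52/33)/9 = 0.1751.

Set f=λy, z=hλ:
  k1=λy_n ⇒ h·k1=z·y_n;  k2=λ(1+3/4z)y_n ⇒ h·k2=z(1+3/4z)y_n
  y_{n+1}/y_n = 1 + 2/13z + 11/13z(1+3/4z) = 1 + z + 33/52z²
  so R(z) = 1 + z + 33/52z².

Boundary: |R(x)|=1, x<0.
x=-0.91: |R|=0.6155
R=1: x+33/52x²=0 ⇒ x=−52/33=-1.5758; min R=1−1/(4·33/52)=0.6061>−1
Confirm numerically:
  x=-1.286: |R|=0.76352 <1
  x=-1.076: |R|=0.65874 <1
  x=-0.805: |R|=0.60625 <1
  x=-1.993: |R|=1.52772 >1
  x=-1.600: |R|=1.02462 >1
So |R|<1 on (-1.5758, 0).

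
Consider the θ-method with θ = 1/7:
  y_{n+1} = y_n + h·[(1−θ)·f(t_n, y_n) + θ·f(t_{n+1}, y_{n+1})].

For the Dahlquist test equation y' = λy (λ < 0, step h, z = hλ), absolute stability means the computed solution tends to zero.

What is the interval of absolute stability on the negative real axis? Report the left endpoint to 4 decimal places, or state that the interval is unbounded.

Set f=λy, z=hλ:
  y_{n+1} = y_n + z·[6/7·y_n + 1/7·y_{n+1}] ⇒ (1 − 1/7z)y_{n+1} = (1 + 6/7z)y_n
  ⇒ R(z) = (1 + 6/7z)/(1 − 1/7z).

Boundary: |R(x)|=1, x<0.
x=-1.19: |R|=0.0171
R=−1: 1+6/7x = −1+1/7x ⇒ -5/7x=2 ⇒ x=2/(-5/7)=-2.8000
Confirm numerically:
  x=-2.616: |R|=0.90433 <1
  x=-2.149: |R|=0.64422 <1
  x=-1.883: |R|=0.48385 <1
  x=-2.926: |R|=1.06347 >1
  x=-2.915: |R|=1.05799 >1
  x=-2.855: |R|=1.02790 >1
So |R|<1 on (-2.8000, 0).

z∈(-2.8000,0).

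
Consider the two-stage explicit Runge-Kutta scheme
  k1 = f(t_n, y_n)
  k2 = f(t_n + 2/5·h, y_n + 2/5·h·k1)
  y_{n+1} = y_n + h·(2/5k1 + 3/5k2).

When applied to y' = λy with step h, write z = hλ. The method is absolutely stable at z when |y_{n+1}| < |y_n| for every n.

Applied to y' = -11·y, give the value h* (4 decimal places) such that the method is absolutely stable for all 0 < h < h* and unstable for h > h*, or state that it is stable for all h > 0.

On y'=λy, z=hλ:
  k1=λy_n ⇒ h·k1=z·y_n;  k2=λ(1+2/5z)y_n ⇒ h·k2=z(1+2/5z)y_n
  y_{n+1}/y_n = 1 + 2/5z + 3/5z(1+2/5z) = 1 + z + 6/25z²
  R(z) = 1 + z + 6/25z².

Need |R(x)|<1, x<0.
x=-0.59: |R|=0.4935
R=1: x+6/25x²=0 ⇒ x=−25/6=-4.1667; min R=1−1/(4·6/25)=-0.0417>−1
Confirm numerically:
  x=-3.814: |R|=0.67718 <1
  x=-3.217: |R|=0.26678 <1
  x=-2.399: |R|=0.01775 <1
  x=-2.064: |R|=0.04158 <1
  x=-4.520: |R|=1.38330 >1
  x=-4.390: |R|=1.23530 >1
  x=-4.294: |R|=1.13122 >1
Interval (-4.1667, 0).

(-4.1667,0); λ=-11 ⇒ h* = (25/6)/11 = 0.3788.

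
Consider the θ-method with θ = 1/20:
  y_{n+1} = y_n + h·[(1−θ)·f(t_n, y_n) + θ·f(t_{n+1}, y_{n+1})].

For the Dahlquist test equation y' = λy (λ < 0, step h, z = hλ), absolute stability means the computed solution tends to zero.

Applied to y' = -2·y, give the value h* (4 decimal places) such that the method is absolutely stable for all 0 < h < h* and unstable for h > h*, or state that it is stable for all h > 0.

(-2.2222,0); λ=-2 ⇒ h* = (20/9)/2 = 1.1111.

Set f=λy, z=hλ:
  y_{n+1} = y_n + z·[19/20·y_n + 1/20·y_{n+1}] ⇒ (1 − 1/20z)y_{n+1} = (1 + 19/20z)y_n
  ⇒ R(z) = (1 + 19/20z)/(1 − 1/20z).

Solve |R(x)|<1 on ℝ⁻.
x=-1.29: |R|=0.2118
R=−1: 1+19/20x = −1+1/20x ⇒ -9/10x=2 ⇒ x=2/(-9/10)=-2.2222
Confirm numerically:
  x=-1.936: |R|=0.76513 <1
  x=-1.451: |R|=0.35285 <1
  x=-1.353: |R|=0.26727 <1
  x=-1.090: |R|=0.03367 <1
  x=-2.416: |R|=1.15560 >1
  x=-2.330: |R|=1.08688 >1
  x=-2.280: |R|=1.04668 >1
Stable set (-2.2222, 0).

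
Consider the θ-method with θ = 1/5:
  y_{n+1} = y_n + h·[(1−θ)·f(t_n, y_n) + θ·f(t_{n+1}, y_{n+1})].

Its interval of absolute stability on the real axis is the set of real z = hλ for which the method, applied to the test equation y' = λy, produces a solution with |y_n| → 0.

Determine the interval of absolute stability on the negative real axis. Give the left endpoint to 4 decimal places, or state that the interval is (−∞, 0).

With y'=λy (z=hλ):
  y_{n+1} = y_n + z·[4/5·y_n + 1/5·y_{n+1}] ⇒ (1 − 1/5z)y_{n+1} = (1 + 4/5z)y_n
  ⇒ R(z) = (1 + 4/5z)/(1 − 1/5z).

Boundary: |R(x)|=1, x<0.
x=-1.09: |R|=0.1051
R=−1: 1+4/5x = −1+1/5x ⇒ -3/5x=2 ⇒ x=2/(-3/5)=-3.3333
Confirm numerically:
  x=-3.112: |R|=0.91815 <1
  x=-2.883: |R|=0.82862 <1
  x=-2.204: |R|=0.52971 <1
  x=-3.825: |R|=1.16714 >1
  x=-3.355: |R|=1.00778 >1
Interval (-3.3333, 0).

(-3.3333, 0).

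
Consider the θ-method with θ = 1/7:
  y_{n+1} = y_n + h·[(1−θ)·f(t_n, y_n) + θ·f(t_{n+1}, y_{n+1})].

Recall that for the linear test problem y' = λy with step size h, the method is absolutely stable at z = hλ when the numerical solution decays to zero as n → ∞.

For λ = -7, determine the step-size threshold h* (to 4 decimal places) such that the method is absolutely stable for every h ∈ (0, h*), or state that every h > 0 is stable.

(-2.8000,0); λ=-7 ⇒ h* = (14/5)/7 = 0.4000.

On y'=λy, z=hλ:
  y_{n+1} = y_n + z·[6/7·y_n + 1/7·y_{n+1}] ⇒ (1 − 1/7z)y_{n+1} = (1 + 6/7z)y_n
  Hence R(z) = (1 + 6/7z)/(1 − 1/7z).

Need |R(x)|<1, x<0.
x=-1.41: |R|=0.1736
R=−1: 1+6/7x = −1+1/7x ⇒ -5/7x=2 ⇒ x=2/(-5/7)=-2.8000
Confirm numerically:
  x=-1.745: |R|=0.39680 <1
  x=-1.717: |R|=0.37880 <1
  x=-1.538: |R|=0.26095 <1
  x=-1.265: |R|=0.07139 <1
  x=-3.128: |R|=1.16193 >1
  x=-2.986: |R|=1.09313 >1
  x=-2.826: |R|=1.01323 >1
So |R|<1 on (-2.8000, 0).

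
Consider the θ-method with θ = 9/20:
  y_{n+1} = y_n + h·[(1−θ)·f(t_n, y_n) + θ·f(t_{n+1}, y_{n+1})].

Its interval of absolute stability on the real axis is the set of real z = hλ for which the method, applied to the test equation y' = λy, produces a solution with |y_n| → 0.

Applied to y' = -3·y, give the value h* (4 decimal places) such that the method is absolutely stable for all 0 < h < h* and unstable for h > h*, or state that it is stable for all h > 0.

(-20.0000,0); λ=-3 ⇒ h* = (20)/3 = 6.6667.

With y'=λy (z=hλ):
  y_{n+1} = y_n + z·[11/20·y_n + 9/20·y_{n+1}] ⇒ (1 − 9/20z)y_{n+1} = (1 + 11/20z)y_n
  ⇒ R(z) = (1 + 11/20z)/(1 − 9/20z).

Find x<0 with |R(x)|<1.
x=-1.56: |R|=0.0834
R=−1: 1+11/20x = −1+9/20x ⇒ -1/10x=2 ⇒ x=2/(-1/10)=-20.0000
Confirm numerically:
  x=-13.124: |R|=0.90043 <1
  x=-12.760: |R|=0.89261 <1
  x=-8.476: |R|=0.76062 <1
  x=-20.380: |R|=1.00374 >1
  x=-20.326: |R|=1.00321 >1
  x=-20.176: |R|=1.00175 >1
Stable set (-20.0000, 0).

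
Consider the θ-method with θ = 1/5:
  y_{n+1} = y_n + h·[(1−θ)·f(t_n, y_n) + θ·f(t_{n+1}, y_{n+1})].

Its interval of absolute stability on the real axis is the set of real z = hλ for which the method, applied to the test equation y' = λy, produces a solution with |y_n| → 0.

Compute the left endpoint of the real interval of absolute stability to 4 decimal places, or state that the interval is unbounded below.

left endpoint -3.3333.

With y'=λy (z=hλ):
  y_{n+1} = y_n + z·[4/5·y_n + 1/5·y_{n+1}] ⇒ (1 − 1/5z)y_{n+1} = (1 + 4/5z)y_n
  ⇒ R(z) = (1 + 4/5z)/(1 − 1/5z).

Need |R(x)|<1, x<0.
x=-1.26: |R|=0.0064
R=−1: 1+4/5x = −1+1/5x ⇒ -3/5x=2 ⇒ x=2/(-3/5)=-3.3333
Confirm numerically:
  x=-2.938: |R|=0.85059 <1
  x=-2.677: |R|=0.74352 <1
  x=-2.255: |R|=0.55410 <1
  x=-1.928: |R|=0.39145 <1
  x=-3.547: |R|=1.07500 >1
  x=-3.467: |R|=1.04736 >1
  x=-3.423: |R|=1.03194 >1
Stable set (-3.3333, 0).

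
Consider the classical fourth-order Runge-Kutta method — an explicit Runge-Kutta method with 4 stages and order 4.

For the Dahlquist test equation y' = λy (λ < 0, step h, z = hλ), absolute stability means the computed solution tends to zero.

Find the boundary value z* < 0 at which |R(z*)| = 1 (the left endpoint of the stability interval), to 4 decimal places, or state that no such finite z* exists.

On y'=λy, z=hλ:
  order 4, 4-stage ⇒ R(z)=1+z+z^2/2+z^3/6+z^4/24
  (e.g. R(-0.32)=0.72618, |R|=0.72618)

Find x<0 with |R(x)|<1.
x=-0.32: |R|=0.7262
|R(-3)|=1.3750 |R(-1.77)|=0.2812 |R(-1.38)|=0.2853
Bisect:
  x_lo=-3.4935 |R|=2.7090  x_hi=-0.3215 |R|=0.7251
  mid=-1.90752 |R|=0.30665 →hi
  mid=-2.70051 |R|=0.87952 →hi
  mid=-3.09700 |R|=1.58108 →lo
  mid=-2.89876 |R|=1.18498 →lo
  mid=-2.79963 |R|=1.02183 →lo
  mid=-2.75007 |R|=0.94818 →hi
  mid=-2.77485 |R|=0.98437 →hi
  ...
  [-2.78531,-2.78511] ⇒ x*=-2.7853
So |R|<1 on (-2.7853, 0).

z* = -2.7853.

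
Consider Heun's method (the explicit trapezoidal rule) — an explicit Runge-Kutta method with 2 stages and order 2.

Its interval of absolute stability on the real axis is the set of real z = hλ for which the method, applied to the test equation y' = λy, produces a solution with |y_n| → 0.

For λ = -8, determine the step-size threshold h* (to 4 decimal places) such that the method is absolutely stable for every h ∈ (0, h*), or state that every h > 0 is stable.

With y'=λy (z=hλ):
  order 2, 2-stage ⇒ R(z)=1+z+z^2/2
  (e.g. R(-0.49)=0.63005, |R|=0.63005)

Boundary: |R(x)|=1, x<0.
x=-0.49: |R|=0.6300
|R(-2.26)|=1.2938 |R(-2.25)|=1.2812 |R(-2.07)|=1.0724
Bisect:
  x_lo=-2.7758 |R|=2.0768  x_hi=-0.3576 |R|=0.7063
  mid=-1.56671 |R|=0.66058 →hi
  mid=-2.17127 |R|=1.18594 →lo
  mid=-1.86899 |R|=0.87757 →hi
  mid=-2.02013 |R|=1.02034 →lo
  mid=-1.94456 |R|=0.94610 →hi
  mid=-1.98235 |R|=0.98250 →hi
  mid=-2.00124 |R|=1.00124 →lo
  mid=-1.99179 |R|=0.99183 →hi
  mid=-1.99652 |R|=0.99652 →hi
  mid=-1.99888 |R|=0.99888 →hi
  ...
  [-2.00006,-1.99991] ⇒ x*=-2.0000
Stable set (-2.0000, 0).

(-2.0000,0); λ=-8 ⇒ h* = 0.2500.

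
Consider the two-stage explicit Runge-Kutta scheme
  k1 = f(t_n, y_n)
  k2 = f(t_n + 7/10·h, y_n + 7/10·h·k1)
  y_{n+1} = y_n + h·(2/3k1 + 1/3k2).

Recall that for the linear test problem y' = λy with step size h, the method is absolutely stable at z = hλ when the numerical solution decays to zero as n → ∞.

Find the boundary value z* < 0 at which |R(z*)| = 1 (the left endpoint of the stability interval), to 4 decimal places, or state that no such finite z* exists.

left endpoint -4.2857.

With y'=λy (z=hλ):
  k1=λy_n ⇒ h·k1=z·y_n;  k2=λ(1+7/10z)y_n ⇒ h·k2=z(1+7/10z)y_n
  y_{n+1}/y_n = 1 + 2/3z + 1/3z(1+7/10z) = 1 + z + 7/30z²
  ⇒ R(z) = 1 + z + 7/30z².

Need |R(x)|<1, x<0.
x=-0.92: |R|=0.2775
R=1: x+7/30x²=0 ⇒ x=−30/7=-4.2857; min R=1−1/(4·7/30)=-0.0714>−1
Confirm numerically:
  x=-4.119: |R|=0.83977 <1
  x=-4.072: |R|=0.79694 <1
  x=-2.203: |R|=0.07058 <1
  x=-1.927: |R|=0.06056 <1
  x=-4.840: |R|=1.62597 >1
  x=-4.707: |R|=1.46270 >1
  x=-4.370: |R|=1.08594 >1
So |R|<1 on (-4.2857, 0).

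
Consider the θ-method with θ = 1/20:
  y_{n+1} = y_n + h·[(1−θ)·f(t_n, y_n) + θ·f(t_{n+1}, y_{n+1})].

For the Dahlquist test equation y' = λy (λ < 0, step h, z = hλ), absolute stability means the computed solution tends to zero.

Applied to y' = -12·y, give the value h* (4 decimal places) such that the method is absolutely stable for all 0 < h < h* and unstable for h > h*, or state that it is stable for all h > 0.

With y'=λy (z=hλ):
  y_{n+1} = y_n + z·[19/20·y_n + 1/20·y_{n+1}] ⇒ (1 − 1/20z)y_{n+1} = (1 + 19/20z)y_n
  ⇒ R(z) = (1 + 19/20z)/(1 − 1/20z).

Boundary: |R(x)|=1, x<0.
x=-1.66: |R|=0.5328
R=−1: 1+19/20x = −1+1/20x ⇒ -9/10x=2 ⇒ x=2/(-9/10)=-2.2222
Confirm numerically:
  x=-1.702: |R|=0.56852 <1
  x=-1.636: |R|=0.51229 <1
  x=-1.434: |R|=0.33806 <1
  x=-1.197: |R|=0.12941 <1
  x=-2.470: |R|=1.19849 >1
  x=-2.403: |R|=1.14525 >1
Interval (-2.2222, 0).

(-2.2222,0); λ=-12 ⇒ h* = (20/9)/12 = 0.1852.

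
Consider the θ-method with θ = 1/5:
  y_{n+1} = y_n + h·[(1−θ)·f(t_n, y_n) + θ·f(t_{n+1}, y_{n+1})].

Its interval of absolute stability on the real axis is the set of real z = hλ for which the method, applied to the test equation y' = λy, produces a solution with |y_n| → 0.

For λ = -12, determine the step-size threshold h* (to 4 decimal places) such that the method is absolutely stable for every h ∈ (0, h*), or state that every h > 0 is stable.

(-3.3333,0); λ=-12 ⇒ h* = (10/3)/12 = 0.2778.

On y'=λy, z=hλ:
  y_{n+1} = y_n + z·[4/5·y_n + 1/5·y_{n+1}] ⇒ (1 − 1/5z)y_{n+1} = (1 + 4/5z)y_n
  so R(z) = (1 + 4/5z)/(1 − 1/5z).

Find x<0 with |R(x)|<1.
x=-0.56: |R|=0.4964
R=−1: 1+4/5x = −1+1/5x ⇒ -3/5x=2 ⇒ x=2/(-3/5)=-3.3333
Confirm numerically:
  x=-2.607: |R|=0.71355 <1
  x=-2.362: |R|=0.60418 <1
  x=-1.385: |R|=0.08457 <1
  x=-3.876: |R|=1.18342 >1
  x=-3.775: |R|=1.15100 >1
Stable set (-3.3333, 0).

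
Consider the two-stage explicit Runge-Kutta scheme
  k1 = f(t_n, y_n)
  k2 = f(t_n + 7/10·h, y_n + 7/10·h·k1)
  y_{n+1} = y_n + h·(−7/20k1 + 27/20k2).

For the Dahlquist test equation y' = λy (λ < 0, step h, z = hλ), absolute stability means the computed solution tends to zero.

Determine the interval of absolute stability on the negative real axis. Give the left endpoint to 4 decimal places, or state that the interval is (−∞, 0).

(-1.0582, 0).

Set f=λy, z=hλ:
  k1=λy_n ⇒ h·k1=z·y_n;  k2=λ(1+7/10z)y_n ⇒ h·k2=z(1+7/10z)y_n
  y_{n+1}/y_n = 1 − 7/20z + 27/20z(1+7/10z) = 1 + z + 189/200z²
  Hence R(z) = 1 + z + 189/200z².

Find x<0 with |R(x)|<1.
x=-1.01: |R|=0.9540
R=1: x+189/200x²=0 ⇒ x=−200/189=-1.0582; min R=1−1/(4·189/200)=0.7354>−1
Confirm numerically:
  x=-0.618: |R|=0.74292 <1
  x=-0.567: |R|=0.73681 <1
  x=-0.530: |R|=0.73545 <1
  x=-1.402: |R|=1.45550 >1
  x=-1.339: |R|=1.35531 >1
So |R|<1 on (-1.0582, 0).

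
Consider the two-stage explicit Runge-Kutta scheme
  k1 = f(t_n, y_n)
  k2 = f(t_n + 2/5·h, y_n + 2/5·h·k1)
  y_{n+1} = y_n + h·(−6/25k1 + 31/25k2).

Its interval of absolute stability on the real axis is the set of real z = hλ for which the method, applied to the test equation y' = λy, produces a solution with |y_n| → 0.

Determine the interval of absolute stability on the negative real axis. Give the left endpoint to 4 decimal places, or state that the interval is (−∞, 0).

On y'=λy, z=hλ:
  k1=λy_n ⇒ h·k1=z·y_n;  k2=λ(1+2/5z)y_n ⇒ h·k2=z(1+2/5z)y_n
  y_{n+1}/y_n = 1 − 6/25z + 31/25z(1+2/5z) = 1 + z + 62/125z²
  Hence R(z) = 1 + z + 62/125z².

Solve |R(x)|<1 on ℝ⁻.
x=-1.26: |R|=0.5274
R=1: x+62/125x²=0 ⇒ x=−125/62=-2.0161; min R=1−1/(4·62/125)=0.4960>−1
Confirm numerically:
  x=-1.564: |R|=0.64926 <1
  x=-1.115: |R|=0.50164 <1
  x=-1.055: |R|=0.49706 <1
  x=-0.808: |R|=0.51582 <1
  x=-2.509: |R|=1.61336 >1
  x=-2.379: |R|=1.42818 >1
So |R|<1 on (-2.0161, 0).

z∈(-2.0161,0).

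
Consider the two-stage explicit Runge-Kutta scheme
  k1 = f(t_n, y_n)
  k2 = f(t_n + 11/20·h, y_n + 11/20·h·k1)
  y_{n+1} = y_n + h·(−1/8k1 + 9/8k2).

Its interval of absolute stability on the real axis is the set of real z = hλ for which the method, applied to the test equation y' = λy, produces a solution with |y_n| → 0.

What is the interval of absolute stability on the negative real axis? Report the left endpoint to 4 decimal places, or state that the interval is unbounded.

Test eqn y'=λy, z=hλ:
  k1=λy_n ⇒ h·k1=z·y_n;  k2=λ(1+11/20z)y_n ⇒ h·k2=z(1+11/20z)y_n
  y_{n+1}/y_n = 1 − 1/8z + 9/8z(1+11/20z) = 1 + z + 99/160z²
  Hence R(z) = 1 + z + 99/160z².

Boundary: |R(x)|=1, x<0.
x=-1.22: |R|=0.7009
R=1: x+99/160x²=0 ⇒ x=−160/99=-1.6162; min R=1−1/(4·99/160)=0.5960>−1
Confirm numerically:
  x=-1.526: |R|=0.91487 <1
  x=-1.092: |R|=0.64584 <1
  x=-0.932: |R|=0.60546 <1
  x=-0.764: |R|=0.59716 <1
  x=-2.073: |R|=1.58597 >1
  x=-1.687: |R|=1.07394 >1
So |R|<1 on (-1.6162, 0).

z∈(-1.6162,0).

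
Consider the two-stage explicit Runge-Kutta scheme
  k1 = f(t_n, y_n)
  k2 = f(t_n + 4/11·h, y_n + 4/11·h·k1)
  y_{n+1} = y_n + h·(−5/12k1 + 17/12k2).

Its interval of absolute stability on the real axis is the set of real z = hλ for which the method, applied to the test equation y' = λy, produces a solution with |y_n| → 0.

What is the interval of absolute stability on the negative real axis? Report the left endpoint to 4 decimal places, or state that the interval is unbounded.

(-1.9412, 0).

Test eqn y'=λy, z=hλ:
  k1=λy_n ⇒ h·k1=z·y_n;  k2=λ(1+4/11z)y_n ⇒ h·k2=z(1+4/11z)y_n
  y_{n+1}/y_n = 1 − 5/12z + 17/12z(1+4/11z) = 1 + z + 17/33z²
  Hence R(z) = 1 + z + 17/33z².

Solve |R(x)|<1 on ℝ⁻.
x=-1: |R|=0.5152
R=1: x+17/33x²=0 ⇒ x=−33/17=-1.9412; min R=1−1/(4·17/33)=0.5147>−1
Confirm numerically:
  x=-1.857: |R|=0.91947 <1
  x=-1.099: |R|=0.52320 <1
  x=-0.852: |R|=0.52195 <1
  x=-2.320: |R|=1.45275 >1
  x=-2.268: |R|=1.38185 >1
  x=-2.109: |R|=1.18233 >1
So |R|<1 on (-1.9412, 0).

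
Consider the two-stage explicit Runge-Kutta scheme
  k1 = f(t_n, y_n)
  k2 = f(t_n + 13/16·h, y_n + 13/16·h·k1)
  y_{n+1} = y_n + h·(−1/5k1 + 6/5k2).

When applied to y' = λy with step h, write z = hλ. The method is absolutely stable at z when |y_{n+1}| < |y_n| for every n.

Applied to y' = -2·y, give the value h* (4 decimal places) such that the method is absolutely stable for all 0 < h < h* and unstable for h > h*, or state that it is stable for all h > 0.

(-1.0256,0); λ=-2 ⇒ h* = (40/39)/2 = 0.5128.

Set f=λy, z=hλ:
  k1=λy_n ⇒ h·k1=z·y_n;  k2=λ(1+13/16z)y_n ⇒ h·k2=z(1+13/16z)y_n
  y_{n+1}/y_n = 1 − 1/5z + 6/5z(1+13/16z) = 1 + z + 39/40z²
  R(z) = 1 + z + 39/40z².

Solve |R(x)|<1 on ℝ⁻.
x=-1.01: |R|=0.9846
R=1: x+39/40x²=0 ⇒ x=−40/39=-1.0256; min R=1−1/(4·39/40)=0.7436>−1
Confirm numerically:
  x=-0.871: |R|=0.86867 <1
  x=-0.694: |R|=0.77560 <1
  x=-0.451: |R|=0.74732 <1
  x=-1.376: |R|=1.47004 >1
  x=-1.341: |R|=1.41232 >1
So |R|<1 on (-1.0256, 0).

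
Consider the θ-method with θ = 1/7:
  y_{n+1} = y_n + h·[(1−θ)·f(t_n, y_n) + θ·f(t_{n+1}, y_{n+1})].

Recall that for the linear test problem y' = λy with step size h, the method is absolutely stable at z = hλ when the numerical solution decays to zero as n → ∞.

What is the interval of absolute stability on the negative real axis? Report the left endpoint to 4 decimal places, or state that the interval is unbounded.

Set f=λy, z=hλ:
  y_{n+1} = y_n + z·[6/7·y_n + 1/7·y_{n+1}] ⇒ (1 − 1/7z)y_{n+1} = (1 + 6/7z)y_n
  R(z) = (1 + 6/7z)/(1 − 1/7z).

Solve |R(x)|<1 on ℝ⁻.
x=-1.13: |R|=0.0271
R=−1: 1+6/7x = −1+1/7x ⇒ -5/7x=2 ⇒ x=2/(-5/7)=-2.8000
Confirm numerically:
  x=-2.394: |R|=0.78390 <1
  x=-1.668: |R|=0.34702 <1
  x=-1.569: |R|=0.28171 <1
  x=-3.298: |R|=1.24179 >1
  x=-3.281: |R|=1.23393 >1
  x=-3.106: |R|=1.15140 >1
Interval (-2.8000, 0).

(-2.8000, 0).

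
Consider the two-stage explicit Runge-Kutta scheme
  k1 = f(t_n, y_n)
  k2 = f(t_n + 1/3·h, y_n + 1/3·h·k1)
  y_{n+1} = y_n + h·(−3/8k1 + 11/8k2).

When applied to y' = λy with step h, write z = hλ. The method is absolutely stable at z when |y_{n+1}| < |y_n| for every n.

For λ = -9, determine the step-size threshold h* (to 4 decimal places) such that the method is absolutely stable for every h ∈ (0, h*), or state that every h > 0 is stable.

(-2.1818,0); λ=-9 ⇒ h* = (24/11)/9 = 0.2424.

Set f=λy, z=hλ:
  k1=λy_n ⇒ h·k1=z·y_n;  k2=λ(1+1/3z)y_n ⇒ h·k2=z(1+1/3z)y_n
  y_{n+1}/y_n = 1 − 3/8z + 11/8z(1+1/3z) = 1 + z + 11/24z²
  Hence R(z) = 1 + z + 11/24z².

Solve |R(x)|<1 on ℝ⁻.
x=-0.46: |R|=0.6370
R=1: x+11/24x²=0 ⇒ x=−24/11=-2.1818; min R=1−1/(4·11/24)=0.4545>−1
Confirm numerically:
  x=-1.361: |R|=0.48798 <1
  x=-1.360: |R|=0.48773 <1
  x=-0.986: |R|=0.45959 <1
  x=-0.878: |R|=0.47532 <1
  x=-2.682: |R|=1.61485 >1
  x=-2.359: |R|=1.19157 >1
  x=-2.288: |R|=1.11135 >1
So |R|<1 on (-2.1818, 0).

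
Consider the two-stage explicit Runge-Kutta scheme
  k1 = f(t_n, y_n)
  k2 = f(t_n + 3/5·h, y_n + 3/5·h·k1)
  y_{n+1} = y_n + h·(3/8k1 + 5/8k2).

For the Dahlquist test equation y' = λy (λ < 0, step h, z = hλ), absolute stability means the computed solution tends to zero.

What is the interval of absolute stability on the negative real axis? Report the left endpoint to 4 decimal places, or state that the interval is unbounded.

With y'=λy (z=hλ):
  k1=λy_n ⇒ h·k1=z·y_n;  k2=λ(1+3/5z)y_n ⇒ h·k2=z(1+3/5z)y_n
  y_{n+1}/y_n = 1 + 3/8z + 5/8z(1+3/5z) = 1 + z + 3/8z²
  so R(z) = 1 + z + 3/8z².

Solve |R(x)|<1 on ℝ⁻.
x=-1.52: |R|=0.3464
R=1: x+3/8x²=0 ⇒ x=−8/3=-2.6667; min R=1−1/(4·3/8)=0.3333>−1
Confirm numerically:
  x=-2.504: |R|=0.84726 <1
  x=-1.237: |R|=0.33681 <1
  x=-1.097: |R|=0.35428 <1
  x=-3.198: |R|=1.63720 >1
  x=-2.736: |R|=1.07114 >1
Interval (-2.6667, 0).

z∈(-2.6667,0).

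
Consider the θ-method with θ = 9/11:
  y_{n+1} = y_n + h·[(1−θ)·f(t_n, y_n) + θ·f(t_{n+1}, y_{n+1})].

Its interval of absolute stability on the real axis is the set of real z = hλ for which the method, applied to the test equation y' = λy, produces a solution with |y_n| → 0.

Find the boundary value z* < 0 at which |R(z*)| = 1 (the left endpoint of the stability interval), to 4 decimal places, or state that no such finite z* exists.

(−∞, 0) — no finite endpoint.

With y'=λy (z=hλ):
  y_{n+1} = y_n + z·[2/11·y_n + 9/11·y_{n+1}] ⇒ (1 − 9/11z)y_{n+1} = (1 + 2/11z)y_n
  ⇒ R(z) = (1 + 2/11z)/(1 − 9/11z).

Solve |R(x)|<1 on ℝ⁻.
x=-0.78: |R|=0.5239
x=-2: |R|=0.2414
x=-10: |R|=0.0891
x=-100: |R|=0.2075
θ=9/11≥1/2 ⇒ |1+2/11x|<|1−9/11x| ∀x<0 ⇒ stable on all of ℝ⁻.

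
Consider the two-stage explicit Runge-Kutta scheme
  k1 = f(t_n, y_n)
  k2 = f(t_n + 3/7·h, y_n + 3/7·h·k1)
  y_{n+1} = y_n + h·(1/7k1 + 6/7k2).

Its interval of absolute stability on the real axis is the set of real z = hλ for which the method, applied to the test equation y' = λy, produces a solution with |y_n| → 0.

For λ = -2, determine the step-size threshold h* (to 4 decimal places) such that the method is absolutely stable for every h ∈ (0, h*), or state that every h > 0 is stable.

Test eqn y'=λy, z=hλ:
  k1=λy_n ⇒ h·k1=z·y_n;  k2=λ(1+3/7z)y_n ⇒ h·k2=z(1+3/7z)y_n
  y_{n+1}/y_n = 1 + 1/7z + 6/7z(1+3/7z) = 1 + z + 18/49z²
  so R(z) = 1 + z + 18/49z².

Boundary: |R(x)|=1, x<0.
x=-0.44: |R|=0.6311
R=1: x+18/49x²=0 ⇒ x=−49/18=-2.7222; min R=1−1/(4·18/49)=0.3194>−1
Confirm numerically:
  x=-1.939: |R|=0.44212 <1
  x=-1.232: |R|=0.32557 <1
  x=-1.162: |R|=0.33401 <1
  x=-3.306: |R|=1.70897 >1
  x=-2.875: |R|=1.16135 >1
  x=-2.833: |R|=1.11529 >1
Stable set (-2.7222, 0).

(-2.7222,0); λ=-2 ⇒ h* = (49/18)/2 = 1.3611.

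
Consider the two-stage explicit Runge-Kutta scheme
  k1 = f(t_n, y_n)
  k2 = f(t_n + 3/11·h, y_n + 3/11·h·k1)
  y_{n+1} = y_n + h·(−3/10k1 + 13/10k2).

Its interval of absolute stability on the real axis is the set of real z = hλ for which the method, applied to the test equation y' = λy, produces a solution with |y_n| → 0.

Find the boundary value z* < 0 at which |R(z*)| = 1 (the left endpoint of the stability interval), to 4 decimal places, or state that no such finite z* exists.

Set f=λy, z=hλ:
  k1=λy_n ⇒ h·k1=z·y_n;  k2=λ(1+3/11z)y_n ⇒ h·k2=z(1+3/11z)y_n
  y_{n+1}/y_n = 1 − 3/10z + 13/10z(1+3/11z) = 1 + z + 39/110z²
  Hence R(z) = 1 + z + 39/110z².

Boundary: |R(x)|=1, x<0.
x=-1.72: |R|=0.3289
R=1: x+39/110x²=0 ⇒ x=−110/39=-2.8205; min R=1−1/(4·39/110)=0.2949>−1
Confirm numerically:
  x=-2.779: |R|=0.95910 <1
  x=-2.424: |R|=0.65923 <1
  x=-1.204: |R|=0.30995 <1
  x=-2.924: |R|=1.10728 >1
  x=-2.878: |R|=1.05866 >1
Interval (-2.8205, 0).

left endpoint -2.8205.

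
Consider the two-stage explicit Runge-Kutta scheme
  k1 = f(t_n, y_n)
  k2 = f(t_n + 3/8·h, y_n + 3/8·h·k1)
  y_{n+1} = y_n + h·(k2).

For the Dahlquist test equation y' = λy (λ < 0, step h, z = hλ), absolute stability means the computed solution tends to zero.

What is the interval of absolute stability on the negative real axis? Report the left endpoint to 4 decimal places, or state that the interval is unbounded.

Test eqn y'=λy, z=hλ:
  k1=λy_n ⇒ h·k1=z·y_n;  k2=λ(1+3/8z)y_n ⇒ h·k2=z(1+3/8z)y_n
  y_{n+1}/y_n = 1 + z(1+3/8z) = 1 + z + 3/8z²
  ⇒ R(z) = 1 + z + 3/8z².

Need |R(x)|<1, x<0.
x=-0.44: |R|=0.6326
R=1: x+3/8x²=0 ⇒ x=−8/3=-2.6667; min R=1−1/(4·3/8)=0.3333>−1
Confirm numerically:
  x=-2.323: |R|=0.70062 <1
  x=-1.578: |R|=0.35578 <1
  x=-1.553: |R|=0.35143 <1
  x=-1.184: |R|=0.34170 <1
  x=-3.217: |R|=1.66391 >1
  x=-2.967: |R|=1.33416 >1
  x=-2.854: |R|=1.20049 >1
So |R|<1 on (-2.6667, 0).

z∈(-2.6667,0).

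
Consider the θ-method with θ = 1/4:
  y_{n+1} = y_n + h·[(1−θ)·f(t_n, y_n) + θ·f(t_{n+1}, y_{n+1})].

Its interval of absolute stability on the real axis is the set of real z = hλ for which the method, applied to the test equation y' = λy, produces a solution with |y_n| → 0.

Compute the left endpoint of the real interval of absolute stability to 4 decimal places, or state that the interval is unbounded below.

z* = -4.0000.

Set f=λy, z=hλ:
  y_{n+1} = y_n + z·[3/4·y_n + 1/4·y_{n+1}] ⇒ (1 − 1/4z)y_{n+1} = (1 + 3/4z)y_n
  ⇒ R(z) = (1 + 3/4z)/(1 − 1/4z).

Need |R(x)|<1, x<0.
x=-0.43: |R|=0.6117
R=−1: 1+3/4x = −1+1/4x ⇒ -1/2x=2 ⇒ x=2/(-1/2)=-4.0000
Confirm numerically:
  x=-3.568: |R|=0.88584 <1
  x=-2.444: |R|=0.51707 <1
  x=-1.968: |R|=0.31903 <1
  x=-4.538: |R|=1.12602 >1
  x=-4.373: |R|=1.08910 >1
  x=-4.333: |R|=1.07992 >1
Interval (-4.0000, 0).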